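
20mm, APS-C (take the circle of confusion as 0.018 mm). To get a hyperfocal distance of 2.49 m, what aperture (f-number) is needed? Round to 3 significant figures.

Rearrange H = f²/(N·c) + f for N: N = f² / ((H − f)·c).
N = 20² / ((2490 − 20) × 0.018) = 400 / 44.46 ≈ 9.

f/9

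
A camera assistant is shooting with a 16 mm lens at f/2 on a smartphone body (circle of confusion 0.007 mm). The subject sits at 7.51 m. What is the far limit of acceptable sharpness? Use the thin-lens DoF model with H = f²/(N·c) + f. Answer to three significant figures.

12.7 m

Hyperfocal distance H = f²/(N·c) + f = 16²/(2 × 0.007) + 16 = 256/0.014 + 16 ≈ 18301.7 mm ≈ 18.30 m.
Far limit Df = s·(H − f)/(H − s) = 7510 × (18301.7 − 16) / (18301.7 − 7510) = 7510 × 18285.7 / 10791.7 ≈ 12725 mm ≈ 12.7 m.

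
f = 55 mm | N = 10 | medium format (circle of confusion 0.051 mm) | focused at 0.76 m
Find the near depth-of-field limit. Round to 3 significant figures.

0.679 m

Hyperfocal distance H = f²/(N·c) + f = 55²/(10 × 0.051) + 55 = 3025/0.51 + 55 ≈ 5986.4 mm ≈ 5.986 m.
Near limit Dn = s·(H − f)/(H + s − 2f) = 760 × (5986.4 − 55) / (5986.4 + 760 − 2 × 55) = 760 × 5931.4 / 6636.4 ≈ 679.26 mm ≈ 0.679 m.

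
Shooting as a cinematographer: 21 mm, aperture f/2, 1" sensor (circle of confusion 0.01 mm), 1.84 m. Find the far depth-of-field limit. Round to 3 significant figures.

Hyperfocal distance H = f²/(N·c) + f = 21²/(2 × 0.01) + 21 = 441/0.02 + 21 ≈ 22071.0 mm ≈ 22.07 m.
Far limit Df = s·(H − f)/(H − s) = 1840 × (22071.0 − 21) / (22071.0 − 1840) = 1840 × 22050.0 / 20231.0 ≈ 2005.4 mm ≈ 2.01 m.

2.01 m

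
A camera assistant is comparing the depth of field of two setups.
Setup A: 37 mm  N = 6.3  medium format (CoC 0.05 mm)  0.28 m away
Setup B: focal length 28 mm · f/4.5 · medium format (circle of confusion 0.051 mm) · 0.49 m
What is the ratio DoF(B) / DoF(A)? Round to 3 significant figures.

Setup A: H = 37²/(6.3×0.05) + 37 ≈ 4383.0 mm; DoF = Df − Dn = 296.583 − 265.173 ≈ 31.410 mm.
Setup B: H = 28²/(4.5×0.051) + 28 ≈ 3444.1 mm; DoF = Df − Dn = 566.63 − 431.63 ≈ 135.00 mm.
Ratio = 135.00 / 31.410 ≈ 4.30.

4.30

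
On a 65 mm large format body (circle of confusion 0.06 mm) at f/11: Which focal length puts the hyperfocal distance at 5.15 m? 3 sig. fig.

From H = f²/(N·c) + f, with f ≪ H: f ≈ √(H·N·c) = √(5150 × 11 × 0.06) = √3399.0 ≈ 58.30 mm.
Exact: f² + N·c·f − N·c·H = 0 ⇒ f = (−N·c + √((N·c)² + 4·N·c·H))/2 = (−0.66 + √13596)/2 ≈ 57.972 mm ≈ 58.0 mm.

58.0 mm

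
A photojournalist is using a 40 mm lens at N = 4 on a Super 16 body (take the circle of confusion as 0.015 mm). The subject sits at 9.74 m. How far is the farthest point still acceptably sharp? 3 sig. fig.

15.3 m

Hyperfocal distance H = f²/(N·c) + f = 40²/(4 × 0.015) + 40 = 1600/0.06 + 40 ≈ 26706.7 mm ≈ 26.71 m.
Far limit Df = s·(H − f)/(H − s) = 9740 × (26706.7 − 40) / (26706.7 − 9740) = 9740 × 26666.7 / 16966.7 ≈ 15308 mm ≈ 15.3 m.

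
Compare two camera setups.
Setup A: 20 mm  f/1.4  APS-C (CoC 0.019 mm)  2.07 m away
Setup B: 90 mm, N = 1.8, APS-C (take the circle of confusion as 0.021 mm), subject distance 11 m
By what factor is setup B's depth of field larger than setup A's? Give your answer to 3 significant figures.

Setup A: H = 20²/(1.4×0.019) + 20 ≈ 15057.6 mm; DoF = Df − Dn = 2396.73 − 1821.66 ≈ 575.07 mm.
Setup B: H = 90²/(1.8×0.021) + 90 ≈ 214375.7 mm; DoF = Df − Dn = 11590.1 − 10467.1 ≈ 1123.0 mm.
Ratio = 1123.0 / 575.07 ≈ 1.95.

1.95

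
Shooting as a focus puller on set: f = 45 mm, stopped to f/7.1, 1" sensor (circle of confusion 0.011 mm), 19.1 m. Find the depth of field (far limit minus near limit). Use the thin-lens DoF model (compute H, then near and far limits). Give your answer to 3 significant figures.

Hyperfocal distance H = f²/(N·c) + f = 45²/(7.1 × 0.011) + 45 = 2025/0.0781 + 45 ≈ 25973.3 mm ≈ 25.97 m.
Near limit Dn = s·(H − f)/(H + s − 2f) = 19100 × (25973.3 − 45) / (25973.3 + 19100 − 2 × 45) = 19100 × 25928.3 / 44983.3 ≈ 11009 mm.
Far limit Df = s·(H − f)/(H − s) = 19100 × (25973.3 − 45) / (25973.3 − 19100) = 19100 × 25928.3 / 6873.3 ≈ 72051 mm.
Depth of field = Df − Dn = 72051 − 11009 ≈ 61042 mm ≈ 61.0 m.

61.0 m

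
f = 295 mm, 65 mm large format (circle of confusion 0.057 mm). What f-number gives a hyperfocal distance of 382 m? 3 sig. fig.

Rearrange H = f²/(N·c) + f for N: N = f² / ((H − f)·c).
N = 295² / ((382000 − 295) × 0.057) = 87025 / 21757 ≈ 4.

f/4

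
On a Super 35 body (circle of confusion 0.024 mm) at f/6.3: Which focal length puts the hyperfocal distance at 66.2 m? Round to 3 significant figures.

From H = f²/(N·c) + f, with f ≪ H: f ≈ √(H·N·c) = √(66200 × 6.3 × 0.024) = √10009 ≈ 100.0 mm.
The +f correction barely moves this — solving exactly, f² + N·c·f − N·c·H = 0 ⇒ f = (−N·c + √((N·c)² + 4·N·c·H))/2 = (−0.1512 + √40038)/2 ≈ 99.972 mm, so f ≈ 100 mm.

100 mm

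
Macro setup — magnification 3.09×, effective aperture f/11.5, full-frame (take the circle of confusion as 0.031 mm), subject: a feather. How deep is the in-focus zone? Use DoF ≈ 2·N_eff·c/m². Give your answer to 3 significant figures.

At magnification m, DoF ≈ 2·N_eff·c/m² = 2 × 11.5 × 0.031 / 3.09² = 0.713 / 9.548 ≈ 0.0747 mm.

0.0747 mm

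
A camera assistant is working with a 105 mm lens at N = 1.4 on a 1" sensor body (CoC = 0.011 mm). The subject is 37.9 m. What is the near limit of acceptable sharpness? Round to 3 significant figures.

36.0 m

Hyperfocal distance H = f²/(N·c) + f = 105²/(1.4 × 0.011) + 105 = 11025/0.0154 + 105 ≈ 716014.1 mm ≈ 716.0 m.
Near limit Dn = s·(H − f)/(H + s − 2f) = 37900 × (716014.1 − 105) / (716014.1 + 37900 − 2 × 105) = 37900 × 715909.1 / 753704.1 ≈ 35999 mm ≈ 36.0 m.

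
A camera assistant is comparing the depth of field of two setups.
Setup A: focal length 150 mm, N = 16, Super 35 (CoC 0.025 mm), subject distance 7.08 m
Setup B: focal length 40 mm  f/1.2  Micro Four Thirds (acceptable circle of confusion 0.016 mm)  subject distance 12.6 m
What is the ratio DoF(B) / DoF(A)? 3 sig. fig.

Setup A: H = 150²/(16×0.025) + 150 ≈ 56400.0 mm; DoF = Df − Dn = 8074.8 − 6303.4 ≈ 1771.4 mm.
Setup B: H = 40²/(1.2×0.016) + 40 ≈ 83373.3 mm; DoF = Df − Dn = 14836.1 − 10949.7 ≈ 3886.4 mm.
Ratio = 3886.4 / 1771.4 ≈ 2.19.

2.19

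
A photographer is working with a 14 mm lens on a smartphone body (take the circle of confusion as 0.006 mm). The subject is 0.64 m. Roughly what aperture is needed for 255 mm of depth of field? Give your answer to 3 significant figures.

f/10

Write h = H − f = f²/(N·c). The thin-lens limits are Dn = s·h/(h + (s−f)) and Df = s·h/(h − (s−f)), so DoF = Df − Dn = 2·s·(s−f)·h / (h² − (s−f)²).
That is a quadratic in h: DoF·h² − 2·s·(s−f)·h − DoF·(s−f)² = 0 ⇒ h = (s−f)·(s + √(s² + DoF²)) / DoF = 626 × (640 + √(640² + 255²)) / 255 = 626 × (640 + 688.930) / 255 ≈ 3262.4 mm.
Then N = f²/(c·h) = 14² / (0.006 × 3262.4) = 196 / 19.574 ≈ 10.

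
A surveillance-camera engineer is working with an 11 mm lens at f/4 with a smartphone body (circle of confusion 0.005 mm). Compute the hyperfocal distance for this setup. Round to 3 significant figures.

Hyperfocal distance H = f²/(N·c) + f = 11²/(4 × 0.005) + 11 = 121/0.02 + 11 ≈ 6061.0 mm ≈ 6.06 m.

6.06 m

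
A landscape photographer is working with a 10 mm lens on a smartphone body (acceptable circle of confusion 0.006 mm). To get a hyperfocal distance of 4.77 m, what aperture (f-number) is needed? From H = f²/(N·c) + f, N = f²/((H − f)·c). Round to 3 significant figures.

Rearrange H = f²/(N·c) + f for N: N = f² / ((H − f)·c).
N = 10² / ((4770 − 10) × 0.006) = 100 / 28.56 ≈ 3.50.

f/3.50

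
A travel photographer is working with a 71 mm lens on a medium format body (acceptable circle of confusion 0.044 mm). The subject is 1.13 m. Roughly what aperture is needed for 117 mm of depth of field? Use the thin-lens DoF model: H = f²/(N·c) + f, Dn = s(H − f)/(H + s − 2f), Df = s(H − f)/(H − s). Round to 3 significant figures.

f/5.59

Write h = H − f = f²/(N·c). The thin-lens limits are Dn = s·h/(h + (s−f)) and Df = s·h/(h − (s−f)), so DoF = Df − Dn = 2·s·(s−f)·h / (h² − (s−f)²).
That is a quadratic in h: DoF·h² − 2·s·(s−f)·h − DoF·(s−f)² = 0 ⇒ h = (s−f)·(s + √(s² + DoF²)) / DoF = 1059 × (1130 + √(1130² + 117²)) / 117 = 1059 × (1130 + 1136.04) / 117 ≈ 20511 mm.
Then N = f²/(c·h) = 71² / (0.044 × 20511) = 5041 / 902.47 ≈ 5.59.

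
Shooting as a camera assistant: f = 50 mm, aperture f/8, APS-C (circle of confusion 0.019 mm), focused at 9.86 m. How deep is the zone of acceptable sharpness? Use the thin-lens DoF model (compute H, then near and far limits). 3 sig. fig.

Hyperfocal distance H = f²/(N·c) + f = 50²/(8 × 0.019) + 50 = 2500/0.152 + 50 ≈ 16497.4 mm ≈ 16.50 m.
Near limit Dn = s·(H − f)/(H + s − 2f) = 9860 × (16497.4 − 50) / (16497.4 + 9860 − 2 × 50) = 9860 × 16447.4 / 26257.4 ≈ 6176 mm.
Far limit Df = s·(H − f)/(H − s) = 9860 × (16497.4 − 50) / (16497.4 − 9860) = 9860 × 16447.4 / 6637.4 ≈ 24433 mm.
Depth of field = Df − Dn = 24433 − 6176 ≈ 18257 mm ≈ 18.3 m.

18.3 m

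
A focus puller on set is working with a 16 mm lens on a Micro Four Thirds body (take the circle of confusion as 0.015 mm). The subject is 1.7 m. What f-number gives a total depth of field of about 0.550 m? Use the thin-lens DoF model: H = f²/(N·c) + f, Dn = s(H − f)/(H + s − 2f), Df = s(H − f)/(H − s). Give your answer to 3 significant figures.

f/1.60

Write h = H − f = f²/(N·c). The thin-lens limits are Dn = s·h/(h + (s−f)) and Df = s·h/(h − (s−f)), so DoF = Df − Dn = 2·s·(s−f)·h / (h² − (s−f)²).
That is a quadratic in h: DoF·h² − 2·s·(s−f)·h − DoF·(s−f)² = 0 ⇒ h = (s−f)·(s + √(s² + DoF²)) / DoF = 1684 × (1700 + √(1700² + 550²)) / 550 = 1684 × (1700 + 1786.76) / 550 ≈ 10676 mm.
Then N = f²/(c·h) = 16² / (0.015 × 10676) = 256 / 160.14 ≈ 1.60.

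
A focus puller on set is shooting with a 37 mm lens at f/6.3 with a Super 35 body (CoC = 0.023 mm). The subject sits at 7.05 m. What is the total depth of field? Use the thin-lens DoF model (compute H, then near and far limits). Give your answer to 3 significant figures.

Hyperfocal distance H = f²/(N·c) + f = 37²/(6.3 × 0.023) + 37 = 1369/0.1449 + 37 ≈ 9484.9 mm ≈ 9.485 m.
Near limit Dn = s·(H − f)/(H + s − 2f) = 7050 × (9484.9 − 37) / (9484.9 + 7050 − 2 × 37) = 7050 × 9447.9 / 16460.9 ≈ 4046 mm.
Far limit Df = s·(H − f)/(H − s) = 7050 × (9484.9 − 37) / (9484.9 − 7050) = 7050 × 9447.9 / 2434.9 ≈ 27355 mm.
Depth of field = Df − Dn = 27355 − 4046 ≈ 23309 mm ≈ 23.3 m.

23.3 m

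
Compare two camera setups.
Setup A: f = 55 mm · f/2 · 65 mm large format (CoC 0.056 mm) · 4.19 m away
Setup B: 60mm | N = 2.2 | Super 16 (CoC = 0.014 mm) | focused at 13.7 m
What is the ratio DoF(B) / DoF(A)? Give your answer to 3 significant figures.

2.47

Setup A: H = 55²/(2×0.056) + 55 ≈ 27063.9 mm; DoF = Df − Dn = 4947.4 − 3633.7 ≈ 1313.7 mm.
Setup B: H = 60²/(2.2×0.014) + 60 ≈ 116943.1 mm; DoF = Df − Dn = 15510.0 − 12268.3 ≈ 3241.7 mm.
Ratio = 3241.7 / 1313.7 ≈ 2.47.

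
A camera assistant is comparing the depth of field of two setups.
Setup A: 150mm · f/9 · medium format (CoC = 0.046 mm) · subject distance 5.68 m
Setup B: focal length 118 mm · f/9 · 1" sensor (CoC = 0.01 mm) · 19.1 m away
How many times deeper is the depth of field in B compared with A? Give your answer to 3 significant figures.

Setup A: H = 150²/(9×0.046) + 150 ≈ 54497.8 mm; DoF = Df − Dn = 6323.4 − 5155.4 ≈ 1168.0 mm.
Setup B: H = 118²/(9×0.01) + 118 ≈ 154829.1 mm; DoF = Df − Dn = 21771.2 − 17012.7 ≈ 4758.5 mm.
Ratio = 4758.5 / 1168.0 ≈ 4.07.

4.07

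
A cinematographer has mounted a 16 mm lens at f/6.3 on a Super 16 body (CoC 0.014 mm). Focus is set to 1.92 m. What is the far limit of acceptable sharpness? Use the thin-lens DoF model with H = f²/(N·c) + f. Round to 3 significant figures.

Hyperfocal distance H = f²/(N·c) + f = 16²/(6.3 × 0.014) + 16 = 256/0.0882 + 16 ≈ 2918.5 mm ≈ 2.918 m.
Far limit Df = s·(H − f)/(H − s) = 1920 × (2918.5 − 16) / (2918.5 − 1920) = 1920 × 2902.5 / 998.5 ≈ 5581.2 mm ≈ 5.58 m.

5.58 m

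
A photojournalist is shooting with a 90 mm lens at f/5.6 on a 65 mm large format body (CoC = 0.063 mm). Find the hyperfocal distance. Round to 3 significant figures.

Hyperfocal distance H = f²/(N·c) + f = 90²/(5.6 × 0.063) + 90 = 8100/0.3528 + 90 ≈ 23049.2 mm ≈ 23.0 m.

23.0 m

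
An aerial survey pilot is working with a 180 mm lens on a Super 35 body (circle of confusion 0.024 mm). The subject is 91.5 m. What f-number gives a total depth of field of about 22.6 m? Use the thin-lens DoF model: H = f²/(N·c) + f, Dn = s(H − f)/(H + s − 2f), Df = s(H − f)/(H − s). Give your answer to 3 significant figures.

f/1.80

Write h = H − f = f²/(N·c). The thin-lens limits are Dn = s·h/(h + (s−f)) and Df = s·h/(h − (s−f)), so DoF = Df − Dn = 2·s·(s−f)·h / (h² − (s−f)²).
That is a quadratic in h: DoF·h² − 2·s·(s−f)·h − DoF·(s−f)² = 0 ⇒ h = (s−f)·(s + √(s² + DoF²)) / DoF = 91320 × (91500 + √(91500² + 22600²)) / 22600 = 91320 × (91500 + 94249.7) / 22600 ≈ 750560 mm.
Then N = f²/(c·h) = 180² / (0.024 × 750560) = 32400 / 18013 ≈ 1.80.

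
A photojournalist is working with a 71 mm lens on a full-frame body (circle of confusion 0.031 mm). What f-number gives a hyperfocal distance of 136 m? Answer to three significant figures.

Rearrange H = f²/(N·c) + f for N: N = f² / ((H − f)·c).
N = 71² / ((136000 − 71) × 0.031) = 5041 / 4214 ≈ 1.20.

f/1.20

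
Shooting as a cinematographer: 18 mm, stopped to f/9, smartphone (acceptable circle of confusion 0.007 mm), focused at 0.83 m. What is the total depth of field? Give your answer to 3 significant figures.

Hyperfocal distance H = f²/(N·c) + f = 18²/(9 × 0.007) + 18 = 324/0.063 + 18 ≈ 5160.9 mm ≈ 5.161 m.
Near limit Dn = s·(H − f)/(H + s − 2f) = 830 × (5160.9 − 18) / (5160.9 + 830 − 2 × 18) = 830 × 5142.9 / 5954.9 ≈ 716.82 mm.
Far limit Df = s·(H − f)/(H − s) = 830 × (5160.9 − 18) / (5160.9 − 830) = 830 × 5142.9 / 4330.9 ≈ 985.62 mm.
Depth of field = Df − Dn = 985.62 − 716.82 ≈ 268.80 mm.

269 mm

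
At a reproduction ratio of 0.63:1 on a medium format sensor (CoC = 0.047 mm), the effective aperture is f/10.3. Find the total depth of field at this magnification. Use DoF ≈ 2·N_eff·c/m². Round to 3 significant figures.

2.44 mm

At magnification m, DoF ≈ 2·N_eff·c/m² = 2 × 10.3 × 0.047 / 0.63² = 0.9682 / 0.3969 ≈ 2.44 mm.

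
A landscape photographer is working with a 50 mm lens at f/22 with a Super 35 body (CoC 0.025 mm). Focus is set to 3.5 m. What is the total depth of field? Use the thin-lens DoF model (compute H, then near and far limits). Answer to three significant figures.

Hyperfocal distance H = f²/(N·c) + f = 50²/(22 × 0.025) + 50 = 2500/0.55 + 50 ≈ 4595.5 mm ≈ 4.595 m.
Near limit Dn = s·(H − f)/(H + s − 2f) = 3500 × (4595.5 − 50) / (4595.5 + 3500 − 2 × 50) = 3500 × 4545.5 / 7995.5 ≈ 1990 mm.
Far limit Df = s·(H − f)/(H − s) = 3500 × (4595.5 − 50) / (4595.5 − 3500) = 3500 × 4545.5 / 1095.5 ≈ 14523 mm.
Depth of field = Df − Dn = 14523 − 1990 ≈ 12533 mm ≈ 12.5 m.

12.5 m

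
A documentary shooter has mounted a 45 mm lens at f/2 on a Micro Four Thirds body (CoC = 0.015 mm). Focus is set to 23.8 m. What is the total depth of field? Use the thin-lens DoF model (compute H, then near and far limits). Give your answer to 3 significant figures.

Hyperfocal distance H = f²/(N·c) + f = 45²/(2 × 0.015) + 45 = 2025/0.03 + 45 ≈ 67545.0 mm ≈ 67.55 m.
Near limit Dn = s·(H − f)/(H + s − 2f) = 23800 × (67545.0 − 45) / (67545.0 + 23800 − 2 × 45) = 23800 × 67500.0 / 91255.0 ≈ 17605 mm.
Far limit Df = s·(H − f)/(H − s) = 23800 × (67545.0 − 45) / (67545.0 − 23800) = 23800 × 67500.0 / 43745.0 ≈ 36724 mm.
Depth of field = Df − Dn = 36724 − 17605 ≈ 19119 mm ≈ 19.1 m.

19.1 m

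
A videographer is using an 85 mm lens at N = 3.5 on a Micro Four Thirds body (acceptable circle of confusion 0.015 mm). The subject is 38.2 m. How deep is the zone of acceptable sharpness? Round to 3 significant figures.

22.9 m

Hyperfocal distance H = f²/(N·c) + f = 85²/(3.5 × 0.015) + 85 = 7225/0.0525 + 85 ≈ 137704.0 mm ≈ 137.7 m.
Near limit Dn = s·(H − f)/(H + s − 2f) = 38200 × (137704.0 − 85) / (137704.0 + 38200 − 2 × 85) = 38200 × 137619.0 / 175734.0 ≈ 29915 mm.
Far limit Df = s·(H − f)/(H − s) = 38200 × (137704.0 − 85) / (137704.0 − 38200) = 38200 × 137619.0 / 99504.0 ≈ 52833 mm.
Depth of field = Df − Dn = 52833 − 29915 ≈ 22918 mm ≈ 22.9 m.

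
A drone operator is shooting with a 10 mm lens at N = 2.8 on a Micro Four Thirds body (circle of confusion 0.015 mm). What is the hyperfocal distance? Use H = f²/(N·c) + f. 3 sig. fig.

Hyperfocal distance H = f²/(N·c) + f = 10²/(2.8 × 0.015) + 10 = 100/0.042 + 10 ≈ 2391.0 mm ≈ 2.39 m.

2.39 m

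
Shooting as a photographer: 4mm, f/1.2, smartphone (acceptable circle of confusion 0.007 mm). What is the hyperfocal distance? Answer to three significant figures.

Hyperfocal distance H = f²/(N·c) + f = 4²/(1.2 × 0.007) + 4 = 16/0.0084 + 4 ≈ 1908.8 mm ≈ 1.91 m.

1.91 m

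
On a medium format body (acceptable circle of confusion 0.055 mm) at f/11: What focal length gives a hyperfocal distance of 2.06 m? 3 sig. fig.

35.0 mm

From H = f²/(N·c) + f, with f ≪ H: f ≈ √(H·N·c) = √(2060 × 11 × 0.055) = √1246.3 ≈ 35.30 mm.
Exact: f² + N·c·f − N·c·H = 0 ⇒ f = (−N·c + √((N·c)² + 4·N·c·H))/2 = (−0.605 + √4985.6)/2 ≈ 35.002 mm ≈ 35.0 mm.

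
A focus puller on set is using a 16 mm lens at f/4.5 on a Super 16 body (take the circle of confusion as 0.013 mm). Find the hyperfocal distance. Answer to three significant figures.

Hyperfocal distance H = f²/(N·c) + f = 16²/(4.5 × 0.013) + 16 = 256/0.0585 + 16 ≈ 4392.1 mm ≈ 4.39 m.

4.39 m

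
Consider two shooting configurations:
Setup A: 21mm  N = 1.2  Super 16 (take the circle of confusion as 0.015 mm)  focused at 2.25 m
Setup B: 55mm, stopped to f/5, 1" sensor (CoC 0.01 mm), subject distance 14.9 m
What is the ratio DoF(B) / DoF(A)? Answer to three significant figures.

Setup A: H = 21²/(1.2×0.015) + 21 ≈ 24521.0 mm; DoF = Df − Dn = 2475.19 − 2062.37 ≈ 412.82 mm.
Setup B: H = 55²/(5×0.01) + 55 ≈ 60555.0 mm; DoF = Df − Dn = 19744.8 − 11964.3 ≈ 7780.5 mm.
Ratio = 7780.5 / 412.82 ≈ 18.8.

18.8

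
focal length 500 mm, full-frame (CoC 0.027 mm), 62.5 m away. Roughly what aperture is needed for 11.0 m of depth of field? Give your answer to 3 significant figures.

Write h = H − f = f²/(N·c). The thin-lens limits are Dn = s·h/(h + (s−f)) and Df = s·h/(h − (s−f)), so DoF = Df − Dn = 2·s·(s−f)·h / (h² − (s−f)²).
That is a quadratic in h: DoF·h² − 2·s·(s−f)·h − DoF·(s−f)² = 0 ⇒ h = (s−f)·(s + √(s² + DoF²)) / DoF = 62000 × (62500 + √(62500² + 11000²)) / 11000 = 62000 × (62500 + 63460.6) / 11000 ≈ 709960 mm.
Then N = f²/(c·h) = 500² / (0.027 × 709960) = 250000 / 19169 ≈ 13.

f/13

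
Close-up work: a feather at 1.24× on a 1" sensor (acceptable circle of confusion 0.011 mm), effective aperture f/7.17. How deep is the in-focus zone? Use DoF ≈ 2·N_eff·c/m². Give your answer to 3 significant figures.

At magnification m, DoF ≈ 2·N_eff·c/m² = 2 × 7.17 × 0.011 / 1.24² = 0.1577 / 1.538 ≈ 0.103 mm.

0.103 mm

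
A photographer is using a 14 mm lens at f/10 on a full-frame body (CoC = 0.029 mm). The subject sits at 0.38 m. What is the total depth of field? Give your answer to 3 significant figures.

0.582 m

Hyperfocal distance H = f²/(N·c) + f = 14²/(10 × 0.029) + 14 = 196/0.29 + 14 ≈ 689.9 mm ≈ 0.690 m.
Near limit Dn = s·(H − f)/(H + s − 2f) = 380 × (689.9 − 14) / (689.9 + 380 − 2 × 14) = 380 × 675.9 / 1041.9 ≈ 246.51 mm.
Far limit Df = s·(H − f)/(H − s) = 380 × (689.9 − 14) / (689.9 − 380) = 380 × 675.9 / 309.9 ≈ 828.84 mm.
Depth of field = Df − Dn = 828.84 − 246.51 ≈ 582.33 mm ≈ 0.582 m.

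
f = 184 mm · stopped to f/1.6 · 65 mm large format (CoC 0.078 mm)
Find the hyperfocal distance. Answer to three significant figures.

Hyperfocal distance H = f²/(N·c) + f = 184²/(1.6 × 0.078) + 184 = 33856/0.1248 + 184 ≈ 271466.1 mm ≈ 271 m.

271 m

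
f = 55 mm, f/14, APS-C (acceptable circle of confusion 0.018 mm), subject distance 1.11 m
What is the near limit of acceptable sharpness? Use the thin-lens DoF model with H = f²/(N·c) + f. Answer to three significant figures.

1.02 m

Hyperfocal distance H = f²/(N·c) + f = 55²/(14 × 0.018) + 55 = 3025/0.252 + 55 ≈ 12059.0 mm ≈ 12.06 m.
Near limit Dn = s·(H − f)/(H + s − 2f) = 1110 × (12059.0 − 55) / (12059.0 + 1110 − 2 × 55) = 1110 × 12004.0 / 13059.0 ≈ 1020.3 mm ≈ 1.02 m.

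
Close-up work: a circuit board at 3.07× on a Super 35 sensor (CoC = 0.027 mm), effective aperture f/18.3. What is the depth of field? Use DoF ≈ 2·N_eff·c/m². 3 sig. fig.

At magnification m, DoF ≈ 2·N_eff·c/m² = 2 × 18.3 × 0.027 / 3.07² = 0.9882 / 9.425 ≈ 0.105 mm.

0.105 mm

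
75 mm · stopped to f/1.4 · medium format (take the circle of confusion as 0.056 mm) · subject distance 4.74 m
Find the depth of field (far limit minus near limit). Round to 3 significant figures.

Hyperfocal distance H = f²/(N·c) + f = 75²/(1.4 × 0.056) + 75 = 5625/0.0784 + 75 ≈ 71822.4 mm ≈ 71.82 m.
Near limit Dn = s·(H − f)/(H + s − 2f) = 4740 × (71822.4 − 75) / (71822.4 + 4740 − 2 × 75) = 4740 × 71747.4 / 76412.4 ≈ 4450.62 mm.
Far limit Df = s·(H − f)/(H − s) = 4740 × (71822.4 − 75) / (71822.4 − 4740) = 4740 × 71747.4 / 67082.4 ≈ 5069.63 mm.
Depth of field = Df − Dn = 5069.63 − 4450.62 ≈ 619.01 mm ≈ 0.619 m.

0.619 m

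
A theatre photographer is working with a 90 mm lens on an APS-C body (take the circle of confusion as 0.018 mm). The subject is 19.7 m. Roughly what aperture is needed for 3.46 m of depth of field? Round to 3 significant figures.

f/2.00

Write h = H − f = f²/(N·c). The thin-lens limits are Dn = s·h/(h + (s−f)) and Df = s·h/(h − (s−f)), so DoF = Df − Dn = 2·s·(s−f)·h / (h² − (s−f)²).
That is a quadratic in h: DoF·h² − 2·s·(s−f)·h − DoF·(s−f)² = 0 ⇒ h = (s−f)·(s + √(s² + DoF²)) / DoF = 19610 × (19700 + √(19700² + 3460²)) / 3460 = 19610 × (19700 + 20001.5) / 3460 ≈ 225014 mm.
Then N = f²/(c·h) = 90² / (0.018 × 225014) = 8100 / 4050.2 ≈ 2.00.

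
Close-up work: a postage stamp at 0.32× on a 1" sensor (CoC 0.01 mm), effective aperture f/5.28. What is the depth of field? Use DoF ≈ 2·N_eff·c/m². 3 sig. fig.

1.03 mm

At magnification m, DoF ≈ 2·N_eff·c/m² = 2 × 5.28 × 0.01 / 0.32² = 0.1056 / 0.1024 ≈ 1.03 mm.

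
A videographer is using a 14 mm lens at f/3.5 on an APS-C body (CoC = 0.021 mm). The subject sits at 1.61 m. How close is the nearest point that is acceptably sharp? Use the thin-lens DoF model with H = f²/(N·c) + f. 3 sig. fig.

Hyperfocal distance H = f²/(N·c) + f = 14²/(3.5 × 0.021) + 14 = 196/0.0735 + 14 ≈ 2680.7 mm ≈ 2.681 m.
Near limit Dn = s·(H − f)/(H + s − 2f) = 1610 × (2680.7 − 14) / (2680.7 + 1610 − 2 × 14) = 1610 × 2666.7 / 4262.7 ≈ 1007.2 mm ≈ 1.01 m.

1.01 m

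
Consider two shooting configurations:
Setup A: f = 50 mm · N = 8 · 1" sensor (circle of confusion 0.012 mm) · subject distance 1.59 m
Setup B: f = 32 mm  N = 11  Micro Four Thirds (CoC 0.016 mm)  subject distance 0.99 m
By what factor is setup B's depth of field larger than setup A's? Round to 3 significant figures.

1.78

Setup A: H = 50²/(8×0.012) + 50 ≈ 26091.7 mm; DoF = Df − Dn = 1689.94 − 1501.22 ≈ 188.72 mm.
Setup B: H = 32²/(11×0.016) + 32 ≈ 5850.2 mm; DoF = Df − Dn = 1185.14 − 850.04 ≈ 335.10 mm.
Ratio = 335.10 / 188.72 ≈ 1.78.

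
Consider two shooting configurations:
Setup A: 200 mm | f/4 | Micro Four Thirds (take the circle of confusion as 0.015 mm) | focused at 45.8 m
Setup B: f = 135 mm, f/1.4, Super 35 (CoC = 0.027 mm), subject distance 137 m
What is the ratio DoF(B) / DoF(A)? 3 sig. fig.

13.4

Setup A: H = 200²/(4×0.015) + 200 ≈ 666866.7 mm; DoF = Df − Dn = 49162.7 − 42867.8 ≈ 6294.9 mm.
Setup B: H = 135²/(1.4×0.027) + 135 ≈ 482277.9 mm; DoF = Df − Dn = 191306 − 106709 ≈ 84597 mm.
Ratio = 84597 / 6294.9 ≈ 13.4.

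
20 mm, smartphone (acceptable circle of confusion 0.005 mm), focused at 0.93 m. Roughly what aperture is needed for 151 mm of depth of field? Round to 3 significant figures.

f/7.09

Write h = H − f = f²/(N·c). The thin-lens limits are Dn = s·h/(h + (s−f)) and Df = s·h/(h − (s−f)), so DoF = Df − Dn = 2·s·(s−f)·h / (h² − (s−f)²).
That is a quadratic in h: DoF·h² − 2·s·(s−f)·h − DoF·(s−f)² = 0 ⇒ h = (s−f)·(s + √(s² + DoF²)) / DoF = 910 × (930 + √(930² + 151²)) / 151 = 910 × (930 + 942.179) / 151 ≈ 11283 mm.
Then N = f²/(c·h) = 20² / (0.005 × 11283) = 400 / 56.413 ≈ 7.09.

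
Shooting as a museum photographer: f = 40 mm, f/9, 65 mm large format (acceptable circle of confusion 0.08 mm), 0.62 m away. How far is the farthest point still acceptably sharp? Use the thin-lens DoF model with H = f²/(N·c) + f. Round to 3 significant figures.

Hyperfocal distance H = f²/(N·c) + f = 40²/(9 × 0.08) + 40 = 1600/0.72 + 40 ≈ 2262.2 mm ≈ 2.262 m.
Far limit Df = s·(H − f)/(H − s) = 620 × (2262.2 − 40) / (2262.2 − 620) = 620 × 2222.2 / 1642.2 ≈ 838.97 mm ≈ 0.839 m.

0.839 m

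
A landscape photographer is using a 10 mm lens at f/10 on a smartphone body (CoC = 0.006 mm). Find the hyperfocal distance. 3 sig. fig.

1.68 m

Hyperfocal distance H = f²/(N·c) + f = 10²/(10 × 0.006) + 10 = 100/0.06 + 10 ≈ 1676.7 mm ≈ 1.68 m.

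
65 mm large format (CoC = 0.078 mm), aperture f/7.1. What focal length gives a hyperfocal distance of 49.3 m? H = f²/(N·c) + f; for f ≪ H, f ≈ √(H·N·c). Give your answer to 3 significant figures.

165 mm

From H = f²/(N·c) + f, with f ≪ H: f ≈ √(H·N·c) = √(49300 × 7.1 × 0.078) = √27302 ≈ 165.2 mm.
The +f correction barely moves this — solving exactly, f² + N·c·f − N·c·H = 0 ⇒ f = (−N·c + √((N·c)² + 4·N·c·H))/2 = (−0.5538 + √109210)/2 ≈ 164.96 mm, so f ≈ 165 mm.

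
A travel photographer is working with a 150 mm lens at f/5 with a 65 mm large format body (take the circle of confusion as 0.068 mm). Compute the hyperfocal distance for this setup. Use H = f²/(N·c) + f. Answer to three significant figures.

66.3 m

Hyperfocal distance H = f²/(N·c) + f = 150²/(5 × 0.068) + 150 = 22500/0.34 + 150 ≈ 66326.5 mm ≈ 66.3 m.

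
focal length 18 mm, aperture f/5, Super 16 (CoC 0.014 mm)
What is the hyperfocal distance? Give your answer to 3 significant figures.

Hyperfocal distance H = f²/(N·c) + f = 18²/(5 × 0.014) + 18 = 324/0.07 + 18 ≈ 4646.6 mm ≈ 4.65 m.

4.65 m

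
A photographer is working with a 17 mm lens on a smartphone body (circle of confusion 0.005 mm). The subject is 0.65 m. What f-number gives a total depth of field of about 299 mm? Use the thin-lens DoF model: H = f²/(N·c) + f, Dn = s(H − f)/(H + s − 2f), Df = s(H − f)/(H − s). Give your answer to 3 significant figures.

f/20

Write h = H − f = f²/(N·c). The thin-lens limits are Dn = s·h/(h + (s−f)) and Df = s·h/(h − (s−f)), so DoF = Df − Dn = 2·s·(s−f)·h / (h² − (s−f)²).
That is a quadratic in h: DoF·h² − 2·s·(s−f)·h − DoF·(s−f)² = 0 ⇒ h = (s−f)·(s + √(s² + DoF²)) / DoF = 633 × (650 + √(650² + 299²)) / 299 = 633 × (650 + 715.473) / 299 ≈ 2890.8 mm.
Then N = f²/(c·h) = 17² / (0.005 × 2890.8) = 289 / 14.454 ≈ 20.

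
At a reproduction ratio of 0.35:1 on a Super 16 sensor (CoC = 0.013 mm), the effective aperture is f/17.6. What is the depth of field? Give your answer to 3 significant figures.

3.74 mm

At magnification m, DoF ≈ 2·N_eff·c/m² = 2 × 17.6 × 0.013 / 0.35² = 0.4576 / 0.1225 ≈ 3.74 mm.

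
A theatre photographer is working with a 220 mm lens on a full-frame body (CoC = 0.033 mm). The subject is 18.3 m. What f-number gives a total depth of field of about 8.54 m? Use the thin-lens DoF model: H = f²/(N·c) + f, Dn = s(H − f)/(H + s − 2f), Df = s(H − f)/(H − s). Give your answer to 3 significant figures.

Write h = H − f = f²/(N·c). The thin-lens limits are Dn = s·h/(h + (s−f)) and Df = s·h/(h − (s−f)), so DoF = Df − Dn = 2·s·(s−f)·h / (h² − (s−f)²).
That is a quadratic in h: DoF·h² − 2·s·(s−f)·h − DoF·(s−f)² = 0 ⇒ h = (s−f)·(s + √(s² + DoF²)) / DoF = 18080 × (18300 + √(18300² + 8540²)) / 8540 = 18080 × (18300 + 20194.6) / 8540 ≈ 81497 mm.
Then N = f²/(c·h) = 220² / (0.033 × 81497) = 48400 / 2689.4 ≈ 18.

f/18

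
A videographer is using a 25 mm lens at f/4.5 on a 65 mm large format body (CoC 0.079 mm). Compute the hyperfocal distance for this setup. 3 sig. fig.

Hyperfocal distance H = f²/(N·c) + f = 25²/(4.5 × 0.079) + 25 = 625/0.3555 + 25 ≈ 1783.1 mm ≈ 1.78 m.

1.78 m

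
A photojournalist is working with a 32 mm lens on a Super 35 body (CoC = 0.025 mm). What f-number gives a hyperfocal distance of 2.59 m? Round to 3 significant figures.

f/16

Rearrange H = f²/(N·c) + f for N: N = f² / ((H − f)·c).
N = 32² / ((2590 − 32) × 0.025) = 1024 / 63.95 ≈ 16.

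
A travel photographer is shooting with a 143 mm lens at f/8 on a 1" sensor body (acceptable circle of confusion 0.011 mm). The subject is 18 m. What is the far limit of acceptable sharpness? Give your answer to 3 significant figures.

19.5 m

Hyperfocal distance H = f²/(N·c) + f = 143²/(8 × 0.011) + 143 = 20449/0.088 + 143 ≈ 232518.0 mm ≈ 232.5 m.
Far limit Df = s·(H − f)/(H − s) = 18000 × (232518.0 − 143) / (232518.0 − 18000) = 18000 × 232375.0 / 214518.0 ≈ 19498 mm ≈ 19.5 m.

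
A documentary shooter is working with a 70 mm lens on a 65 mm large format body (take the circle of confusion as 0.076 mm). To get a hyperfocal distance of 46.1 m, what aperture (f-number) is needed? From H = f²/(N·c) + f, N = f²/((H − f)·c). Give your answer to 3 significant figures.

f/1.40

Rearrange H = f²/(N·c) + f for N: N = f² / ((H − f)·c).
N = 70² / ((46100 − 70) × 0.076) = 4900 / 3498 ≈ 1.40.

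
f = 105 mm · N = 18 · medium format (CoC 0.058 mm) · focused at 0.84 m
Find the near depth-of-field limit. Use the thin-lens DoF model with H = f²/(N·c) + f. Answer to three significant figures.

Hyperfocal distance H = f²/(N·c) + f = 105²/(18 × 0.058) + 105 = 11025/1.044 + 105 ≈ 10665.3 mm ≈ 10.67 m.
Near limit Dn = s·(H − f)/(H + s − 2f) = 840 × (10665.3 − 105) / (10665.3 + 840 − 2 × 105) = 840 × 10560.3 / 11295.3 ≈ 785.34 mm ≈ 0.785 m.

0.785 m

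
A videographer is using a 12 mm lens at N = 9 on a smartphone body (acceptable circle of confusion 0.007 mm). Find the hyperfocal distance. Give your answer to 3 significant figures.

2.30 m

Hyperfocal distance H = f²/(N·c) + f = 12²/(9 × 0.007) + 12 = 144/0.063 + 12 ≈ 2297.7 mm ≈ 2.30 m.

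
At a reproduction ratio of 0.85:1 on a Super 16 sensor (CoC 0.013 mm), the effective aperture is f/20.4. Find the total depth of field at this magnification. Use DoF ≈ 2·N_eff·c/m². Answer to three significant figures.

0.734 mm

At magnification m, DoF ≈ 2·N_eff·c/m² = 2 × 20.4 × 0.013 / 0.85² = 0.5304 / 0.7225 ≈ 0.734 mm.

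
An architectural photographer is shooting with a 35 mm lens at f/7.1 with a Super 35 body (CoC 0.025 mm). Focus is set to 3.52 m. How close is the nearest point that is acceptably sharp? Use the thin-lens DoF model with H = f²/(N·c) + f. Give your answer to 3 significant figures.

2.34 m

Hyperfocal distance H = f²/(N·c) + f = 35²/(7.1 × 0.025) + 35 = 1225/0.1775 + 35 ≈ 6936.4 mm ≈ 6.936 m.
Near limit Dn = s·(H − f)/(H + s − 2f) = 3520 × (6936.4 − 35) / (6936.4 + 3520 − 2 × 35) = 3520 × 6901.4 / 10386.4 ≈ 2338.9 mm ≈ 2.34 m.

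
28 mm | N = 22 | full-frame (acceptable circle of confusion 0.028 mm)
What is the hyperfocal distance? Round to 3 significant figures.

Hyperfocal distance H = f²/(N·c) + f = 28²/(22 × 0.028) + 28 = 784/0.616 + 28 ≈ 1300.7 mm ≈ 1.30 m.

1.30 m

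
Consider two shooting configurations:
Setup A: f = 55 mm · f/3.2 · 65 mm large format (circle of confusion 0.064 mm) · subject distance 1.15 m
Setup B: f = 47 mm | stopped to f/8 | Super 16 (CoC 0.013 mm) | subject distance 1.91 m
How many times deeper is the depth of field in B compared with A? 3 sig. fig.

1.97

Setup A: H = 55²/(3.2×0.064) + 55 ≈ 14825.5 mm; DoF = Df − Dn = 1242.08 − 1070.63 ≈ 171.45 mm.
Setup B: H = 47²/(8×0.013) + 47 ≈ 21287.4 mm; DoF = Df − Dn = 2093.63 − 1755.98 ≈ 337.65 mm.
Ratio = 337.65 / 171.45 ≈ 1.97.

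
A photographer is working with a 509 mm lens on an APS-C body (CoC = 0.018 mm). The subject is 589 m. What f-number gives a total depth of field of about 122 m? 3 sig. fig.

f/2.51

Write h = H − f = f²/(N·c). The thin-lens limits are Dn = s·h/(h + (s−f)) and Df = s·h/(h − (s−f)), so DoF = Df − Dn = 2·s·(s−f)·h / (h² − (s−f)²).
That is a quadratic in h: DoF·h² − 2·s·(s−f)·h − DoF·(s−f)² = 0 ⇒ h = (s−f)·(s + √(s² + DoF²)) / DoF = 588491 × (589000 + √(589000² + 122000²)) / 122000 = 588491 × (589000 + 601502) / 122000 ≈ 5742622 mm.
Then N = f²/(c·h) = 509² / (0.018 × 5742622) = 259081 / 103367 ≈ 2.51.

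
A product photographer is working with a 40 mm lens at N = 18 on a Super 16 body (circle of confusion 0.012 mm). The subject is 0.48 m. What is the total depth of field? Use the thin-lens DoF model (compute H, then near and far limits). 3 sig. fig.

Hyperfocal distance H = f²/(N·c) + f = 40²/(18 × 0.012) + 40 = 1600/0.216 + 40 ≈ 7447.4 mm ≈ 7.447 m.
Near limit Dn = s·(H − f)/(H + s − 2f) = 480 × (7447.4 − 40) / (7447.4 + 480 − 2 × 40) = 480 × 7407.4 / 7847.4 ≈ 453.087 mm.
Far limit Df = s·(H − f)/(H − s) = 480 × (7447.4 − 40) / (7447.4 − 480) = 480 × 7407.4 / 6967.4 ≈ 510.313 mm.
Depth of field = Df − Dn = 510.313 − 453.087 ≈ 57.226 mm.

57.2 mm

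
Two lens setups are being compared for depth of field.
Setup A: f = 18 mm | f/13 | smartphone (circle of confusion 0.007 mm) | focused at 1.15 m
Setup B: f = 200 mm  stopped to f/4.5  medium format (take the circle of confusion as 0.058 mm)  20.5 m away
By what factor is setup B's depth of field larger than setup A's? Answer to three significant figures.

Setup A: H = 18²/(13×0.007) + 18 ≈ 3578.4 mm; DoF = Df − Dn = 1686.06 − 872.58 ≈ 813.48 mm.
Setup B: H = 200²/(4.5×0.058) + 200 ≈ 153456.7 mm; DoF = Df − Dn = 23630.0 − 18102.2 ≈ 5527.8 mm.
Ratio = 5527.8 / 813.48 ≈ 6.80.

6.80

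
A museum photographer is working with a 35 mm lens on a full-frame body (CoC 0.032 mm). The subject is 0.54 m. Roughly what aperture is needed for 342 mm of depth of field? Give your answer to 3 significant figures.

f/22

Write h = H − f = f²/(N·c). The thin-lens limits are Dn = s·h/(h + (s−f)) and Df = s·h/(h − (s−f)), so DoF = Df − Dn = 2·s·(s−f)·h / (h² − (s−f)²).
That is a quadratic in h: DoF·h² − 2·s·(s−f)·h − DoF·(s−f)² = 0 ⇒ h = (s−f)·(s + √(s² + DoF²)) / DoF = 505 × (540 + √(540² + 342²)) / 342 = 505 × (540 + 639.190) / 342 ≈ 1741.2 mm.
Then N = f²/(c·h) = 35² / (0.032 × 1741.2) = 1225 / 55.718 ≈ 22.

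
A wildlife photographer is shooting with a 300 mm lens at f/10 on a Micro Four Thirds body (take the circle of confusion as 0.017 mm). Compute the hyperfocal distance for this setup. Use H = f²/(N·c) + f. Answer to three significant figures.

Hyperfocal distance H = f²/(N·c) + f = 300²/(10 × 0.017) + 300 = 90000/0.17 + 300 ≈ 529711.8 mm ≈ 530 m.

530 m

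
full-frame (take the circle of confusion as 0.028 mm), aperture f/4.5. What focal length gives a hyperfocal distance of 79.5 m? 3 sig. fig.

100 mm

From H = f²/(N·c) + f, with f ≪ H: f ≈ √(H·N·c) = √(79500 × 4.5 × 0.028) = √10017 ≈ 100.1 mm.
The +f correction barely moves this — solving exactly, f² + N·c·f − N·c·H = 0 ⇒ f = (−N·c + √((N·c)² + 4·N·c·H))/2 = (−0.126 + √40068)/2 ≈ 100.02 mm, so f ≈ 100 mm.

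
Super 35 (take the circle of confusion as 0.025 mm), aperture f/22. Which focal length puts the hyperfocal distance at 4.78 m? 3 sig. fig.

From H = f²/(N·c) + f, with f ≪ H: f ≈ √(H·N·c) = √(4780 × 22 × 0.025) = √2629.0 ≈ 51.27 mm.
Exact: f² + N·c·f − N·c·H = 0 ⇒ f = (−N·c + √((N·c)² + 4·N·c·H))/2 = (−0.55 + √10516)/2 ≈ 51.000 mm ≈ 51.0 mm.

51.0 mm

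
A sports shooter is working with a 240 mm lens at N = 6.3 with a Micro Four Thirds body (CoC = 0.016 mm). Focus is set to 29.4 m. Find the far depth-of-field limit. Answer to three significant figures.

31.0 m

Hyperfocal distance H = f²/(N·c) + f = 240²/(6.3 × 0.016) + 240 = 57600/0.1008 + 240 ≈ 571668.6 mm ≈ 571.7 m.
Far limit Df = s·(H − f)/(H − s) = 29400 × (571668.6 − 240) / (571668.6 − 29400) = 29400 × 571428.6 / 542268.6 ≈ 30981 mm ≈ 31.0 m.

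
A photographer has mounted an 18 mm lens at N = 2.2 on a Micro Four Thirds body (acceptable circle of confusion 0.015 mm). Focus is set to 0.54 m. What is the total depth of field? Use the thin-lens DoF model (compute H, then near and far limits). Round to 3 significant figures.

Hyperfocal distance H = f²/(N·c) + f = 18²/(2.2 × 0.015) + 18 = 324/0.033 + 18 ≈ 9836.2 mm ≈ 9.836 m.
Near limit Dn = s·(H − f)/(H + s − 2f) = 540 × (9836.2 − 18) / (9836.2 + 540 − 2 × 18) = 540 × 9818.2 / 10340.2 ≈ 512.739 mm.
Far limit Df = s·(H − f)/(H − s) = 540 × (9836.2 − 18) / (9836.2 − 540) = 540 × 9818.2 / 9296.2 ≈ 570.322 mm.
Depth of field = Df − Dn = 570.322 − 512.739 ≈ 57.583 mm.

57.6 mm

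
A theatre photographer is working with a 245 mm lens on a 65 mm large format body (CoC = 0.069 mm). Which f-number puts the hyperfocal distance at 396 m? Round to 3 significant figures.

Rearrange H = f²/(N·c) + f for N: N = f² / ((H − f)·c).
N = 245² / ((396000 − 245) × 0.069) = 60025 / 27307 ≈ 2.20.

f/2.20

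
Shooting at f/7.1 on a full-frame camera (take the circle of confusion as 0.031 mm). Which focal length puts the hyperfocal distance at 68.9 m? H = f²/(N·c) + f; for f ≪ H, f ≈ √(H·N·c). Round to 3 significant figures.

123 mm

From H = f²/(N·c) + f, with f ≪ H: f ≈ √(H·N·c) = √(68900 × 7.1 × 0.031) = √15165 ≈ 123.1 mm.
The +f correction barely moves this — solving exactly, f² + N·c·f − N·c·H = 0 ⇒ f = (−N·c + √((N·c)² + 4·N·c·H))/2 = (−0.2201 + √60660)/2 ≈ 123.04 mm, so f ≈ 123 mm.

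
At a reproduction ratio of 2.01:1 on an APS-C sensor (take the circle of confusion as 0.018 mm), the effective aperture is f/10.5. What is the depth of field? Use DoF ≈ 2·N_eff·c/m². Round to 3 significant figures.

At magnification m, DoF ≈ 2·N_eff·c/m² = 2 × 10.5 × 0.018 / 2.01² = 0.378 / 4.04 ≈ 0.0936 mm.

0.0936 mm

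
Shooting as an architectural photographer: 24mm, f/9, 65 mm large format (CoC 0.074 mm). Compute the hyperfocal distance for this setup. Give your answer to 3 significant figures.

Hyperfocal distance H = f²/(N·c) + f = 24²/(9 × 0.074) + 24 = 576/0.666 + 24 ≈ 888.9 mm ≈ 0.889 m.

0.889 m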